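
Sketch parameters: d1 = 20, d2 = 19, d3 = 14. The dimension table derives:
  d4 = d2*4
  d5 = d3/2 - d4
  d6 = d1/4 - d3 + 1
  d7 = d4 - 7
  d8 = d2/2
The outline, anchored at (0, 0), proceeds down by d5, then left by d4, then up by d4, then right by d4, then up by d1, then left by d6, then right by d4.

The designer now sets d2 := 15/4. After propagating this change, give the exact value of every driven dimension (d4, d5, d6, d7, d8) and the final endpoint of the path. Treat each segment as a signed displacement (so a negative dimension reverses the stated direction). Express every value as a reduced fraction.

d4 = 15
d5 = -8
d6 = -8
d7 = 8
d8 = 15/8
endpoint = (23, 43)

Apply edit: d2 := 15/4
  d4 = d2*4 = 15
  d5 = d3/2 - d4 = -8
  d6 = d1/4 - d3 + 1 = -8
  d7 = d4 - 7 = 8
  d8 = d2/2 = 15/8
Walk from origin (0, 0):
  seg 1: down by d5 = -8 → (0, 8)
  seg 2: left by d4 = 15 → (-15, 8)
  seg 3: up by d4 = 15 → (-15, 23)
  seg 4: right by d4 = 15 → (0, 23)
  seg 5: up by d1 = 20 → (0, 43)
  seg 6: left by d6 = -8 → (8, 43)
  seg 7: right by d4 = 15 → (23, 43)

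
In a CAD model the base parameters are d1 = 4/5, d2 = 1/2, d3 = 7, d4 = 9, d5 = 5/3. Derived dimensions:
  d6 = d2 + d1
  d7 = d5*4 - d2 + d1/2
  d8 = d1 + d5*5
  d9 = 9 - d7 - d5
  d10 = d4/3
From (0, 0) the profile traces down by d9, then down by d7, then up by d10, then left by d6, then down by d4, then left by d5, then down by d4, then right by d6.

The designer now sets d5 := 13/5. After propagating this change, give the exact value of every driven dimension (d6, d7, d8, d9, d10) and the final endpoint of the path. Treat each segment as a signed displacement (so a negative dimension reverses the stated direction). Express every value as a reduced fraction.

d6 = 13/10
d7 = 103/10
d8 = 69/5
d9 = -39/10
d10 = 3
endpoint = (-13/5, -107/5)

Apply edit: d5 := 13/5
  d6 = d2 + d1 = 13/10
  d7 = d5*4 - d2 + d1/2 = 103/10
  d8 = d1 + d5*5 = 69/5
  d9 = 9 - d7 - d5 = -39/10
  d10 = d4/3 = 3
Walk from origin (0, 0):
  seg 1: down by d9 = -39/10 → (0, 39/10)
  seg 2: down by d7 = 103/10 → (0, -32/5)
  seg 3: up by d10 = 3 → (0, -17/5)
  seg 4: left by d6 = 13/10 → (-13/10, -17/5)
  seg 5: down by d4 = 9 → (-13/10, -62/5)
  seg 6: left by d5 = 13/5 → (-39/10, -62/5)
  seg 7: down by d4 = 9 → (-39/10, -107/5)
  seg 8: right by d6 = 13/10 → (-13/5, -107/5)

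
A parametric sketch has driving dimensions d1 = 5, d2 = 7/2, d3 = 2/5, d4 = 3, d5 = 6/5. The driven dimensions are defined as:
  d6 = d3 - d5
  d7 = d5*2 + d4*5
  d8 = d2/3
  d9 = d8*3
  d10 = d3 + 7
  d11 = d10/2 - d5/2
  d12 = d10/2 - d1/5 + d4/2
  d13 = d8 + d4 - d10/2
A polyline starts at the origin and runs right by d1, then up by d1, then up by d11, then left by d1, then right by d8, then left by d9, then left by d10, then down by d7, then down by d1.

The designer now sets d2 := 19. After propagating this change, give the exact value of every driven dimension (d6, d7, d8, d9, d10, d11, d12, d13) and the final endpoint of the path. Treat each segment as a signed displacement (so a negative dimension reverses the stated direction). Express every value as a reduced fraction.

Apply edit: d2 := 19
  d6 = d3 - d5 = -4/5
  d7 = d5*2 + d4*5 = 87/5
  d8 = d2/3 = 19/3
  d9 = d8*3 = 19
  d10 = d3 + 7 = 37/5
  d11 = d10/2 - d5/2 = 31/10
  d12 = d10/2 - d1/5 + d4/2 = 21/5
  d13 = d8 + d4 - d10/2 = 169/30
Walk from origin (0, 0):
  seg 1: right by d1 = 5 → (5, 0)
  seg 2: up by d1 = 5 → (5, 5)
  seg 3: up by d11 = 31/10 → (5, 81/10)
  seg 4: left by d1 = 5 → (0, 81/10)
  seg 5: right by d8 = 19/3 → (19/3, 81/10)
  seg 6: left by d9 = 19 → (-38/3, 81/10)
  seg 7: left by d10 = 37/5 → (-301/15, 81/10)
  seg 8: down by d7 = 87/5 → (-301/15, -93/10)
  seg 9: down by d1 = 5 → (-301/15, -143/10)

d6 = -4/5
d7 = 87/5
d8 = 19/3
d9 = 19
d10 = 37/5
d11 = 31/10
d12 = 21/5
d13 = 169/30
endpoint = (-301/15, -143/10)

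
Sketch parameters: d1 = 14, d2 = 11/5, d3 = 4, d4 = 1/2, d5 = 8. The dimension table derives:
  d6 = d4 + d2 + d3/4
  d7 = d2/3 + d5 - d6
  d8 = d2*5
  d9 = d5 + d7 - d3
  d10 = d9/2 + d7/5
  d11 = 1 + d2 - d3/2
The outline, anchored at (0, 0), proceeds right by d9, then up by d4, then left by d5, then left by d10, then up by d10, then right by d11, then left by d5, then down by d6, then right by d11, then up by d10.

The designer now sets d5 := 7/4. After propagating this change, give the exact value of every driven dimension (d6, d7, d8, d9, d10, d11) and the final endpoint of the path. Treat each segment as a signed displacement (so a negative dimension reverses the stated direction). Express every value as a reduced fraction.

Apply edit: d5 := 7/4
  d6 = d4 + d2 + d3/4 = 37/10
  d7 = d2/3 + d5 - d6 = -73/60
  d8 = d2*5 = 11
  d9 = d5 + d7 - d3 = -52/15
  d10 = d9/2 + d7/5 = -593/300
  d11 = 1 + d2 - d3/2 = 6/5
Walk from origin (0, 0):
  seg 1: right by d9 = -52/15 → (-52/15, 0)
  seg 2: up by d4 = 1/2 → (-52/15, 1/2)
  seg 3: left by d5 = 7/4 → (-313/60, 1/2)
  seg 4: left by d10 = -593/300 → (-81/25, 1/2)
  seg 5: up by d10 = -593/300 → (-81/25, -443/300)
  seg 6: right by d11 = 6/5 → (-51/25, -443/300)
  seg 7: left by d5 = 7/4 → (-379/100, -443/300)
  seg 8: down by d6 = 37/10 → (-379/100, -1553/300)
  seg 9: right by d11 = 6/5 → (-259/100, -1553/300)
  seg 10: up by d10 = -593/300 → (-259/100, -1073/150)

d6 = 37/10
d7 = -73/60
d8 = 11
d9 = -52/15
d10 = -593/300
d11 = 6/5
endpoint = (-259/100, -1073/150)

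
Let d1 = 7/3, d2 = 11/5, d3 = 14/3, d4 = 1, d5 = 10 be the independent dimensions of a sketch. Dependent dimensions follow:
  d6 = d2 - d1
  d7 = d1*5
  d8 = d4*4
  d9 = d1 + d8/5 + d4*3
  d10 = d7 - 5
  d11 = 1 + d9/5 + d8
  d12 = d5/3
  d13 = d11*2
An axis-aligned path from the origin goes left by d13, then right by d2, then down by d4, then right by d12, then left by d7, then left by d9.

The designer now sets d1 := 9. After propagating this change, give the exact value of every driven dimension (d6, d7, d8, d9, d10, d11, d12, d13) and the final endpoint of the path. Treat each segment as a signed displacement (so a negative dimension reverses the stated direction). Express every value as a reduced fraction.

Apply edit: d1 := 9
  d6 = d2 - d1 = -34/5
  d7 = d1*5 = 45
  d8 = d4*4 = 4
  d9 = d1 + d8/5 + d4*3 = 64/5
  d10 = d7 - 5 = 40
  d11 = 1 + d9/5 + d8 = 189/25
  d12 = d5/3 = 10/3
  d13 = d11*2 = 378/25
Walk from origin (0, 0):
  seg 1: left by d13 = 378/25 → (-378/25, 0)
  seg 2: right by d2 = 11/5 → (-323/25, 0)
  seg 3: down by d4 = 1 → (-323/25, -1)
  seg 4: right by d12 = 10/3 → (-719/75, -1)
  seg 5: left by d7 = 45 → (-4094/75, -1)
  seg 6: left by d9 = 64/5 → (-5054/75, -1)

d6 = -34/5
d7 = 45
d8 = 4
d9 = 64/5
d10 = 40
d11 = 189/25
d12 = 10/3
d13 = 378/25
endpoint = (-5054/75, -1)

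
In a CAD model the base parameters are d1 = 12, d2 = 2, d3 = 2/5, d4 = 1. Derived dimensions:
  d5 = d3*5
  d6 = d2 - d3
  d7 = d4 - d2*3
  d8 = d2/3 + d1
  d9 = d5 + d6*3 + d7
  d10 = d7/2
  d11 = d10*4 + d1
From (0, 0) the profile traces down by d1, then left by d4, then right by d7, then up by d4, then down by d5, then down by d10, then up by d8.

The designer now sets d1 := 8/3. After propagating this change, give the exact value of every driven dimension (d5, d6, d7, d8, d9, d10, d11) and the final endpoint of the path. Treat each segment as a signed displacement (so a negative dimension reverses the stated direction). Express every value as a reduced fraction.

d5 = 2
d6 = 8/5
d7 = -5
d8 = 10/3
d9 = 9/5
d10 = -5/2
d11 = -22/3
endpoint = (-6, 13/6)

Apply edit: d1 := 8/3
  d5 = d3*5 = 2
  d6 = d2 - d3 = 8/5
  d7 = d4 - d2*3 = -5
  d8 = d2/3 + d1 = 10/3
  d9 = d5 + d6*3 + d7 = 9/5
  d10 = d7/2 = -5/2
  d11 = d10*4 + d1 = -22/3
Walk from origin (0, 0):
  seg 1: down by d1 = 8/3 → (0, -8/3)
  seg 2: left by d4 = 1 → (-1, -8/3)
  seg 3: right by d7 = -5 → (-6, -8/3)
  seg 4: up by d4 = 1 → (-6, -5/3)
  seg 5: down by d5 = 2 → (-6, -11/3)
  seg 6: down by d10 = -5/2 → (-6, -7/6)
  seg 7: up by d8 = 10/3 → (-6, 13/6)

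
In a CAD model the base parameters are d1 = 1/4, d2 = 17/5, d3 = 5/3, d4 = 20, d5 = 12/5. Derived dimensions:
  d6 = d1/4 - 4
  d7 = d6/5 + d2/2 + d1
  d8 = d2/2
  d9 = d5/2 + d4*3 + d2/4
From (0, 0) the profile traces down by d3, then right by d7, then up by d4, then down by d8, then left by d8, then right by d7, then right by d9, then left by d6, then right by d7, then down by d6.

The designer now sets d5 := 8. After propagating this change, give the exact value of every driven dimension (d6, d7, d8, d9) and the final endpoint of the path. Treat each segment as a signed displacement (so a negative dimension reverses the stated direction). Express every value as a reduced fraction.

d6 = -63/16
d7 = 93/80
d8 = 17/10
d9 = 1297/20
endpoint = (2823/40, 4937/240)

Apply edit: d5 := 8
  d6 = d1/4 - 4 = -63/16
  d7 = d6/5 + d2/2 + d1 = 93/80
  d8 = d2/2 = 17/10
  d9 = d5/2 + d4*3 + d2/4 = 1297/20
Walk from origin (0, 0):
  seg 1: down by d3 = 5/3 → (0, -5/3)
  seg 2: right by d7 = 93/80 → (93/80, -5/3)
  seg 3: up by d4 = 20 → (93/80, 55/3)
  seg 4: down by d8 = 17/10 → (93/80, 499/30)
  seg 5: left by d8 = 17/10 → (-43/80, 499/30)
  seg 6: right by d7 = 93/80 → (5/8, 499/30)
  seg 7: right by d9 = 1297/20 → (2619/40, 499/30)
  seg 8: left by d6 = -63/16 → (5553/80, 499/30)
  seg 9: right by d7 = 93/80 → (2823/40, 499/30)
  seg 10: down by d6 = -63/16 → (2823/40, 4937/240)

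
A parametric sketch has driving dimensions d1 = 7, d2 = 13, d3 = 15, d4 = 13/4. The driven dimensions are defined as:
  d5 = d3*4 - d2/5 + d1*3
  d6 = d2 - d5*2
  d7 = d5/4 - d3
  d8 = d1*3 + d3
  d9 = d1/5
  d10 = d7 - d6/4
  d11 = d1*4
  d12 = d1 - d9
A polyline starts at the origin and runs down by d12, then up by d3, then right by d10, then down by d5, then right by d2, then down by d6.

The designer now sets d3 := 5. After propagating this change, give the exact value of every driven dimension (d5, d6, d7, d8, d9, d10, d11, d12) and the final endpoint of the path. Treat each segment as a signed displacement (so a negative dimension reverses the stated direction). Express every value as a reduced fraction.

d5 = 192/5
d6 = -319/5
d7 = 23/5
d8 = 26
d9 = 7/5
d10 = 411/20
d11 = 28
d12 = 28/5
endpoint = (671/20, 124/5)

Apply edit: d3 := 5
  d5 = d3*4 - d2/5 + d1*3 = 192/5
  d6 = d2 - d5*2 = -319/5
  d7 = d5/4 - d3 = 23/5
  d8 = d1*3 + d3 = 26
  d9 = d1/5 = 7/5
  d10 = d7 - d6/4 = 411/20
  d11 = d1*4 = 28
  d12 = d1 - d9 = 28/5
Walk from origin (0, 0):
  seg 1: down by d12 = 28/5 → (0, -28/5)
  seg 2: up by d3 = 5 → (0, -3/5)
  seg 3: right by d10 = 411/20 → (411/20, -3/5)
  seg 4: down by d5 = 192/5 → (411/20, -39)
  seg 5: right by d2 = 13 → (671/20, -39)
  seg 6: down by d6 = -319/5 → (671/20, 124/5)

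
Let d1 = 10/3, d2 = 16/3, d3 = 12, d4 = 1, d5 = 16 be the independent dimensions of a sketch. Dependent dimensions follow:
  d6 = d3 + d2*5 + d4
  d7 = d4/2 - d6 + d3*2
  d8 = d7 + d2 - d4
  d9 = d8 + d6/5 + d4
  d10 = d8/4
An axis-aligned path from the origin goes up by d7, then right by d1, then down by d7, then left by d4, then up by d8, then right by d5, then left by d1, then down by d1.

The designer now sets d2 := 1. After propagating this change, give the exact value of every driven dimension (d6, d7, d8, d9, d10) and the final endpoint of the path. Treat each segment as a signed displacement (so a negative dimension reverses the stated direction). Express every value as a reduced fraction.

d6 = 18
d7 = 13/2
d8 = 13/2
d9 = 111/10
d10 = 13/8
endpoint = (15, 19/6)

Apply edit: d2 := 1
  d6 = d3 + d2*5 + d4 = 18
  d7 = d4/2 - d6 + d3*2 = 13/2
  d8 = d7 + d2 - d4 = 13/2
  d9 = d8 + d6/5 + d4 = 111/10
  d10 = d8/4 = 13/8
Walk from origin (0, 0):
  seg 1: up by d7 = 13/2 → (0, 13/2)
  seg 2: right by d1 = 10/3 → (10/3, 13/2)
  seg 3: down by d7 = 13/2 → (10/3, 0)
  seg 4: left by d4 = 1 → (7/3, 0)
  seg 5: up by d8 = 13/2 → (7/3, 13/2)
  seg 6: right by d5 = 16 → (55/3, 13/2)
  seg 7: left by d1 = 10/3 → (15, 13/2)
  seg 8: down by d1 = 10/3 → (15, 19/6)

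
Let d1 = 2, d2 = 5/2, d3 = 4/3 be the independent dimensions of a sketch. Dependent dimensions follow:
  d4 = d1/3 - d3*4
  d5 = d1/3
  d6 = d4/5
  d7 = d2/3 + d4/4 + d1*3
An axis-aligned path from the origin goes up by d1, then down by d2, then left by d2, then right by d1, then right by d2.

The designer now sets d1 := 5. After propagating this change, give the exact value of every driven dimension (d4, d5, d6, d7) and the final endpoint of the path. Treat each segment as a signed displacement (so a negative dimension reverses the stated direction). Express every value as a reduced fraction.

Apply edit: d1 := 5
  d4 = d1/3 - d3*4 = -11/3
  d5 = d1/3 = 5/3
  d6 = d4/5 = -11/15
  d7 = d2/3 + d4/4 + d1*3 = 179/12
Walk from origin (0, 0):
  seg 1: up by d1 = 5 → (0, 5)
  seg 2: down by d2 = 5/2 → (0, 5/2)
  seg 3: left by d2 = 5/2 → (-5/2, 5/2)
  seg 4: right by d1 = 5 → (5/2, 5/2)
  seg 5: right by d2 = 5/2 → (5, 5/2)

d4 = -11/3
d5 = 5/3
d6 = -11/15
d7 = 179/12
endpoint = (5, 5/2)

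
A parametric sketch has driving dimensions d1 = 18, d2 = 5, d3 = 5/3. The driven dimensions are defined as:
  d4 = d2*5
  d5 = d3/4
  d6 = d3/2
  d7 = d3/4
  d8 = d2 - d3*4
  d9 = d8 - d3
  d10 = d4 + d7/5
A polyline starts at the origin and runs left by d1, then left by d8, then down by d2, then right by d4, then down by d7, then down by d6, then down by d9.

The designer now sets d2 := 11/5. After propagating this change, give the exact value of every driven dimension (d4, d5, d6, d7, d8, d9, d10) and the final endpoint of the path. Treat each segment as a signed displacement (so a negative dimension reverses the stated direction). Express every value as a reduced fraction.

Apply edit: d2 := 11/5
  d4 = d2*5 = 11
  d5 = d3/4 = 5/12
  d6 = d3/2 = 5/6
  d7 = d3/4 = 5/12
  d8 = d2 - d3*4 = -67/15
  d9 = d8 - d3 = -92/15
  d10 = d4 + d7/5 = 133/12
Walk from origin (0, 0):
  seg 1: left by d1 = 18 → (-18, 0)
  seg 2: left by d8 = -67/15 → (-203/15, 0)
  seg 3: down by d2 = 11/5 → (-203/15, -11/5)
  seg 4: right by d4 = 11 → (-38/15, -11/5)
  seg 5: down by d7 = 5/12 → (-38/15, -157/60)
  seg 6: down by d6 = 5/6 → (-38/15, -69/20)
  seg 7: down by d9 = -92/15 → (-38/15, 161/60)

d4 = 11
d5 = 5/12
d6 = 5/6
d7 = 5/12
d8 = -67/15
d9 = -92/15
d10 = 133/12
endpoint = (-38/15, 161/60)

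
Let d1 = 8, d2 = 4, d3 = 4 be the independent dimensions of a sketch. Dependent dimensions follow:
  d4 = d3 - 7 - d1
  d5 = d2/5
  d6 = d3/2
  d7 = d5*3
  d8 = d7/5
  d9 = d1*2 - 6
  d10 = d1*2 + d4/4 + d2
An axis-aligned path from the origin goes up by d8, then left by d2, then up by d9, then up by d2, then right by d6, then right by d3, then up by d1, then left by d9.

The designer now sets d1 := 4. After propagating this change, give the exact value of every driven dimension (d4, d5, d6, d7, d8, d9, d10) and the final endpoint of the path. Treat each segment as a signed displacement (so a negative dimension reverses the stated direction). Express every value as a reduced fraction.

d4 = -7
d5 = 4/5
d6 = 2
d7 = 12/5
d8 = 12/25
d9 = 2
d10 = 41/4
endpoint = (0, 262/25)

Apply edit: d1 := 4
  d4 = d3 - 7 - d1 = -7
  d5 = d2/5 = 4/5
  d6 = d3/2 = 2
  d7 = d5*3 = 12/5
  d8 = d7/5 = 12/25
  d9 = d1*2 - 6 = 2
  d10 = d1*2 + d4/4 + d2 = 41/4
Walk from origin (0, 0):
  seg 1: up by d8 = 12/25 → (0, 12/25)
  seg 2: left by d2 = 4 → (-4, 12/25)
  seg 3: up by d9 = 2 → (-4, 62/25)
  seg 4: up by d2 = 4 → (-4, 162/25)
  seg 5: right by d6 = 2 → (-2, 162/25)
  seg 6: right by d3 = 4 → (2, 162/25)
  seg 7: up by d1 = 4 → (2, 262/25)
  seg 8: left by d9 = 2 → (0, 262/25)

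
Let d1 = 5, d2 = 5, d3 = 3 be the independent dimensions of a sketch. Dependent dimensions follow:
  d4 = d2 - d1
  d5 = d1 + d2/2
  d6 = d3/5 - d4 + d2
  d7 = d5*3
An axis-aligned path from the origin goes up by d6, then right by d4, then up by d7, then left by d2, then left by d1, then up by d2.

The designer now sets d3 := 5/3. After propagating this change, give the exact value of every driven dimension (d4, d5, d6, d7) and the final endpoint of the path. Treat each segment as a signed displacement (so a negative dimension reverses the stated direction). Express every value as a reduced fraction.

Apply edit: d3 := 5/3
  d4 = d2 - d1 = 0
  d5 = d1 + d2/2 = 15/2
  d6 = d3/5 - d4 + d2 = 16/3
  d7 = d5*3 = 45/2
Walk from origin (0, 0):
  seg 1: up by d6 = 16/3 → (0, 16/3)
  seg 2: right by d4 = 0 → (0, 16/3)
  seg 3: up by d7 = 45/2 → (0, 167/6)
  seg 4: left by d2 = 5 → (-5, 167/6)
  seg 5: left by d1 = 5 → (-10, 167/6)
  seg 6: up by d2 = 5 → (-10, 197/6)

d4 = 0
d5 = 15/2
d6 = 16/3
d7 = 45/2
endpoint = (-10, 197/6)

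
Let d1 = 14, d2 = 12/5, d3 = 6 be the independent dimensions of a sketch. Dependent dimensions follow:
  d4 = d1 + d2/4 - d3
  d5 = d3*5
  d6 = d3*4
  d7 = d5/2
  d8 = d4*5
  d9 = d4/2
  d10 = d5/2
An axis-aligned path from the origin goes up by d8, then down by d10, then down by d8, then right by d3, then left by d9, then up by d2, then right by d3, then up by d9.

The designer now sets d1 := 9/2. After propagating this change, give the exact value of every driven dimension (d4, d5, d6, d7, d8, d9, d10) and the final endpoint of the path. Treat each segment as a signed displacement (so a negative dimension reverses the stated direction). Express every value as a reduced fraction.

Apply edit: d1 := 9/2
  d4 = d1 + d2/4 - d3 = -9/10
  d5 = d3*5 = 30
  d6 = d3*4 = 24
  d7 = d5/2 = 15
  d8 = d4*5 = -9/2
  d9 = d4/2 = -9/20
  d10 = d5/2 = 15
Walk from origin (0, 0):
  seg 1: up by d8 = -9/2 → (0, -9/2)
  seg 2: down by d10 = 15 → (0, -39/2)
  seg 3: down by d8 = -9/2 → (0, -15)
  seg 4: right by d3 = 6 → (6, -15)
  seg 5: left by d9 = -9/20 → (129/20, -15)
  seg 6: up by d2 = 12/5 → (129/20, -63/5)
  seg 7: right by d3 = 6 → (249/20, -63/5)
  seg 8: up by d9 = -9/20 → (249/20, -261/20)

d4 = -9/10
d5 = 30
d6 = 24
d7 = 15
d8 = -9/2
d9 = -9/20
d10 = 15
endpoint = (249/20, -261/20)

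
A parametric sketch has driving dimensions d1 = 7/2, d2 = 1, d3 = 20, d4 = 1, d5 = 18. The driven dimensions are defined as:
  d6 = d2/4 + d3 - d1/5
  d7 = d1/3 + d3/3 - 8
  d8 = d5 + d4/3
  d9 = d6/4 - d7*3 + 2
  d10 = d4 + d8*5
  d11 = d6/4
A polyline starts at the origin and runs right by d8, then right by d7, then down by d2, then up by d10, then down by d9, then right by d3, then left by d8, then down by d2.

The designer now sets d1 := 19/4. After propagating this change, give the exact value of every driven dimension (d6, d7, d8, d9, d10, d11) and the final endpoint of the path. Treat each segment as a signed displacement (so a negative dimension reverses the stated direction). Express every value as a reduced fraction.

d6 = 193/10
d7 = 1/4
d8 = 55/3
d9 = 243/40
d10 = 278/3
d11 = 193/40
endpoint = (81/4, 10151/120)

Apply edit: d1 := 19/4
  d6 = d2/4 + d3 - d1/5 = 193/10
  d7 = d1/3 + d3/3 - 8 = 1/4
  d8 = d5 + d4/3 = 55/3
  d9 = d6/4 - d7*3 + 2 = 243/40
  d10 = d4 + d8*5 = 278/3
  d11 = d6/4 = 193/40
Walk from origin (0, 0):
  seg 1: right by d8 = 55/3 → (55/3, 0)
  seg 2: right by d7 = 1/4 → (223/12, 0)
  seg 3: down by d2 = 1 → (223/12, -1)
  seg 4: up by d10 = 278/3 → (223/12, 275/3)
  seg 5: down by d9 = 243/40 → (223/12, 10271/120)
  seg 6: right by d3 = 20 → (463/12, 10271/120)
  seg 7: left by d8 = 55/3 → (81/4, 10271/120)
  seg 8: down by d2 = 1 → (81/4, 10151/120)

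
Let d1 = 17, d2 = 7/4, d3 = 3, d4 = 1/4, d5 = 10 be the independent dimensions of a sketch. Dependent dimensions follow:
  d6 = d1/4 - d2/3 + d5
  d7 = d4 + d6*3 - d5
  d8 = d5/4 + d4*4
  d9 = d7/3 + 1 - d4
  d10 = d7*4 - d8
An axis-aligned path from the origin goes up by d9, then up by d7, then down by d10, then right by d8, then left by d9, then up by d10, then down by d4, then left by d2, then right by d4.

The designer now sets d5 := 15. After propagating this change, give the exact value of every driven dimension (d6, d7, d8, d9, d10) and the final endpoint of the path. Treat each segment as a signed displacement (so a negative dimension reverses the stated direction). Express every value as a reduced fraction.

Apply edit: d5 := 15
  d6 = d1/4 - d2/3 + d5 = 56/3
  d7 = d4 + d6*3 - d5 = 165/4
  d8 = d5/4 + d4*4 = 19/4
  d9 = d7/3 + 1 - d4 = 29/2
  d10 = d7*4 - d8 = 641/4
Walk from origin (0, 0):
  seg 1: up by d9 = 29/2 → (0, 29/2)
  seg 2: up by d7 = 165/4 → (0, 223/4)
  seg 3: down by d10 = 641/4 → (0, -209/2)
  seg 4: right by d8 = 19/4 → (19/4, -209/2)
  seg 5: left by d9 = 29/2 → (-39/4, -209/2)
  seg 6: up by d10 = 641/4 → (-39/4, 223/4)
  seg 7: down by d4 = 1/4 → (-39/4, 111/2)
  seg 8: left by d2 = 7/4 → (-23/2, 111/2)
  seg 9: right by d4 = 1/4 → (-45/4, 111/2)

d6 = 56/3
d7 = 165/4
d8 = 19/4
d9 = 29/2
d10 = 641/4
endpoint = (-45/4, 111/2)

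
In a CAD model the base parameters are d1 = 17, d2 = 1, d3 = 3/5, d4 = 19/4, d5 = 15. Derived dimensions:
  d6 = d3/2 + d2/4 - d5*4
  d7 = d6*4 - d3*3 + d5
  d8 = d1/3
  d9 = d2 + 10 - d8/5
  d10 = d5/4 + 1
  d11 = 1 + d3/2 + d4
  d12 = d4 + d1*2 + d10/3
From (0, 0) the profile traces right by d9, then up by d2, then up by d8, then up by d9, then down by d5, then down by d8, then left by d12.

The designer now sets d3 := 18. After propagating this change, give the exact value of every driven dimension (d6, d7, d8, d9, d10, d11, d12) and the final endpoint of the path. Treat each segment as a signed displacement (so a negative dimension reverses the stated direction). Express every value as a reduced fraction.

Apply edit: d3 := 18
  d6 = d3/2 + d2/4 - d5*4 = -203/4
  d7 = d6*4 - d3*3 + d5 = -242
  d8 = d1/3 = 17/3
  d9 = d2 + 10 - d8/5 = 148/15
  d10 = d5/4 + 1 = 19/4
  d11 = 1 + d3/2 + d4 = 59/4
  d12 = d4 + d1*2 + d10/3 = 121/3
Walk from origin (0, 0):
  seg 1: right by d9 = 148/15 → (148/15, 0)
  seg 2: up by d2 = 1 → (148/15, 1)
  seg 3: up by d8 = 17/3 → (148/15, 20/3)
  seg 4: up by d9 = 148/15 → (148/15, 248/15)
  seg 5: down by d5 = 15 → (148/15, 23/15)
  seg 6: down by d8 = 17/3 → (148/15, -62/15)
  seg 7: left by d12 = 121/3 → (-457/15, -62/15)

d6 = -203/4
d7 = -242
d8 = 17/3
d9 = 148/15
d10 = 19/4
d11 = 59/4
d12 = 121/3
endpoint = (-457/15, -62/15)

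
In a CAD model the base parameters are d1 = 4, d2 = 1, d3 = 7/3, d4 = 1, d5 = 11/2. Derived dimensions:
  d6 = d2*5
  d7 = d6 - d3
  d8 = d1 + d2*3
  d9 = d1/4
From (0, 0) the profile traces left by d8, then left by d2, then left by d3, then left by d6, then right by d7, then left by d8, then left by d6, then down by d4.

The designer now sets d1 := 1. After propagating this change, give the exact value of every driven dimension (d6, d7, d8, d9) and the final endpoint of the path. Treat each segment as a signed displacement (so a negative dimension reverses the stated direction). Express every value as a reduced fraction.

Apply edit: d1 := 1
  d6 = d2*5 = 5
  d7 = d6 - d3 = 8/3
  d8 = d1 + d2*3 = 4
  d9 = d1/4 = 1/4
Walk from origin (0, 0):
  seg 1: left by d8 = 4 → (-4, 0)
  seg 2: left by d2 = 1 → (-5, 0)
  seg 3: left by d3 = 7/3 → (-22/3, 0)
  seg 4: left by d6 = 5 → (-37/3, 0)
  seg 5: right by d7 = 8/3 → (-29/3, 0)
  seg 6: left by d8 = 4 → (-41/3, 0)
  seg 7: left by d6 = 5 → (-56/3, 0)
  seg 8: down by d4 = 1 → (-56/3, -1)

d6 = 5
d7 = 8/3
d8 = 4
d9 = 1/4
endpoint = (-56/3, -1)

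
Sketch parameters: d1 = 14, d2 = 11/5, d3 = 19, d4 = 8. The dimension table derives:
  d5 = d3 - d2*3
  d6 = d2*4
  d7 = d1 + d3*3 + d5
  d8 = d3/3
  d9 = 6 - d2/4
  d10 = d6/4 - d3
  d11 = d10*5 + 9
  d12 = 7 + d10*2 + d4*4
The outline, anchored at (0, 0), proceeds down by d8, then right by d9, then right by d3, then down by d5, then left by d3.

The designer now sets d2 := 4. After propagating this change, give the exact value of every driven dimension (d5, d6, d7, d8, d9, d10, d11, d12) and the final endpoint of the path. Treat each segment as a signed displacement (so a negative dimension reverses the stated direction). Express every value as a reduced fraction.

Apply edit: d2 := 4
  d5 = d3 - d2*3 = 7
  d6 = d2*4 = 16
  d7 = d1 + d3*3 + d5 = 78
  d8 = d3/3 = 19/3
  d9 = 6 - d2/4 = 5
  d10 = d6/4 - d3 = -15
  d11 = d10*5 + 9 = -66
  d12 = 7 + d10*2 + d4*4 = 9
Walk from origin (0, 0):
  seg 1: down by d8 = 19/3 → (0, -19/3)
  seg 2: right by d9 = 5 → (5, -19/3)
  seg 3: right by d3 = 19 → (24, -19/3)
  seg 4: down by d5 = 7 → (24, -40/3)
  seg 5: left by d3 = 19 → (5, -40/3)

d5 = 7
d6 = 16
d7 = 78
d8 = 19/3
d9 = 5
d10 = -15
d11 = -66
d12 = 9
endpoint = (5, -40/3)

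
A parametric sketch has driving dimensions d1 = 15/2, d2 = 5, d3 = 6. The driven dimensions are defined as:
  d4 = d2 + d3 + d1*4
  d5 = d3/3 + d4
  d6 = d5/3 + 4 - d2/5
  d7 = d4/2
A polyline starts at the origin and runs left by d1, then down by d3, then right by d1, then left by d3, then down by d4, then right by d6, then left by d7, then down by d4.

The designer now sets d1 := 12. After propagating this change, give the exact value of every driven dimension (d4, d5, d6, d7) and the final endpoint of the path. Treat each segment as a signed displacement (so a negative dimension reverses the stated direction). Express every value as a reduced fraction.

Apply edit: d1 := 12
  d4 = d2 + d3 + d1*4 = 59
  d5 = d3/3 + d4 = 61
  d6 = d5/3 + 4 - d2/5 = 70/3
  d7 = d4/2 = 59/2
Walk from origin (0, 0):
  seg 1: left by d1 = 12 → (-12, 0)
  seg 2: down by d3 = 6 → (-12, -6)
  seg 3: right by d1 = 12 → (0, -6)
  seg 4: left by d3 = 6 → (-6, -6)
  seg 5: down by d4 = 59 → (-6, -65)
  seg 6: right by d6 = 70/3 → (52/3, -65)
  seg 7: left by d7 = 59/2 → (-73/6, -65)
  seg 8: down by d4 = 59 → (-73/6, -124)

d4 = 59
d5 = 61
d6 = 70/3
d7 = 59/2
endpoint = (-73/6, -124)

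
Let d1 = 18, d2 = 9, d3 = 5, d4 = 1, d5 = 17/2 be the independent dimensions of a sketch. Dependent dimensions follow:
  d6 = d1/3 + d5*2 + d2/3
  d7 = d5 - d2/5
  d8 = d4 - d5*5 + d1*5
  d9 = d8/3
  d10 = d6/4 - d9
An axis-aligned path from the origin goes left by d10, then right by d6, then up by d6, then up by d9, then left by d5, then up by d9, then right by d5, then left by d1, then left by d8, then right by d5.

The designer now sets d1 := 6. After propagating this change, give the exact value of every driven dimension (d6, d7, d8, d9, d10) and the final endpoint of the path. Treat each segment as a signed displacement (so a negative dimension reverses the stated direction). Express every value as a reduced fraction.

Apply edit: d1 := 6
  d6 = d1/3 + d5*2 + d2/3 = 22
  d7 = d5 - d2/5 = 67/10
  d8 = d4 - d5*5 + d1*5 = -23/2
  d9 = d8/3 = -23/6
  d10 = d6/4 - d9 = 28/3
Walk from origin (0, 0):
  seg 1: left by d10 = 28/3 → (-28/3, 0)
  seg 2: right by d6 = 22 → (38/3, 0)
  seg 3: up by d6 = 22 → (38/3, 22)
  seg 4: up by d9 = -23/6 → (38/3, 109/6)
  seg 5: left by d5 = 17/2 → (25/6, 109/6)
  seg 6: up by d9 = -23/6 → (25/6, 43/3)
  seg 7: right by d5 = 17/2 → (38/3, 43/3)
  seg 8: left by d1 = 6 → (20/3, 43/3)
  seg 9: left by d8 = -23/2 → (109/6, 43/3)
  seg 10: right by d5 = 17/2 → (80/3, 43/3)

d6 = 22
d7 = 67/10
d8 = -23/2
d9 = -23/6
d10 = 28/3
endpoint = (80/3, 43/3)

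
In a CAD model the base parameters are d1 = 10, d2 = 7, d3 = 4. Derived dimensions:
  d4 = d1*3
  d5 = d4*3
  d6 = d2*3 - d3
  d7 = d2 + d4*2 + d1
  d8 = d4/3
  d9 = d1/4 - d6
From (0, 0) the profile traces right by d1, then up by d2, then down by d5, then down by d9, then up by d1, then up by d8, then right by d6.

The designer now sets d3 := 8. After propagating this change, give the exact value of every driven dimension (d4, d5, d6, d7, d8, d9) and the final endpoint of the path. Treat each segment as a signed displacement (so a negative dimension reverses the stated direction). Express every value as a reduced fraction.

Apply edit: d3 := 8
  d4 = d1*3 = 30
  d5 = d4*3 = 90
  d6 = d2*3 - d3 = 13
  d7 = d2 + d4*2 + d1 = 77
  d8 = d4/3 = 10
  d9 = d1/4 - d6 = -21/2
Walk from origin (0, 0):
  seg 1: right by d1 = 10 → (10, 0)
  seg 2: up by d2 = 7 → (10, 7)
  seg 3: down by d5 = 90 → (10, -83)
  seg 4: down by d9 = -21/2 → (10, -145/2)
  seg 5: up by d1 = 10 → (10, -125/2)
  seg 6: up by d8 = 10 → (10, -105/2)
  seg 7: right by d6 = 13 → (23, -105/2)

d4 = 30
d5 = 90
d6 = 13
d7 = 77
d8 = 10
d9 = -21/2
endpoint = (23, -105/2)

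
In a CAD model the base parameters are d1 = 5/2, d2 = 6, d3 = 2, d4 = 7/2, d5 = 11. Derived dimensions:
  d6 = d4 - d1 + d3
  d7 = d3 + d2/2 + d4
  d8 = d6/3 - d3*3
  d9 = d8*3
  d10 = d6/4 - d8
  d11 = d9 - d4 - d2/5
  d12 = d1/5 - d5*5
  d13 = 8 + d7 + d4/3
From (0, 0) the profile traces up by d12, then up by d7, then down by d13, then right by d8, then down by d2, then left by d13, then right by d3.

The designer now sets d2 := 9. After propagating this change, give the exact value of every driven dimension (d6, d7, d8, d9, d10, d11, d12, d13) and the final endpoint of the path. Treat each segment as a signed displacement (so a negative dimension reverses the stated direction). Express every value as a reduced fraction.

d6 = 3
d7 = 10
d8 = -5
d9 = -15
d10 = 23/4
d11 = -203/10
d12 = -109/2
d13 = 115/6
endpoint = (-133/6, -218/3)

Apply edit: d2 := 9
  d6 = d4 - d1 + d3 = 3
  d7 = d3 + d2/2 + d4 = 10
  d8 = d6/3 - d3*3 = -5
  d9 = d8*3 = -15
  d10 = d6/4 - d8 = 23/4
  d11 = d9 - d4 - d2/5 = -203/10
  d12 = d1/5 - d5*5 = -109/2
  d13 = 8 + d7 + d4/3 = 115/6
Walk from origin (0, 0):
  seg 1: up by d12 = -109/2 → (0, -109/2)
  seg 2: up by d7 = 10 → (0, -89/2)
  seg 3: down by d13 = 115/6 → (0, -191/3)
  seg 4: right by d8 = -5 → (-5, -191/3)
  seg 5: down by d2 = 9 → (-5, -218/3)
  seg 6: left by d13 = 115/6 → (-145/6, -218/3)
  seg 7: right by d3 = 2 → (-133/6, -218/3)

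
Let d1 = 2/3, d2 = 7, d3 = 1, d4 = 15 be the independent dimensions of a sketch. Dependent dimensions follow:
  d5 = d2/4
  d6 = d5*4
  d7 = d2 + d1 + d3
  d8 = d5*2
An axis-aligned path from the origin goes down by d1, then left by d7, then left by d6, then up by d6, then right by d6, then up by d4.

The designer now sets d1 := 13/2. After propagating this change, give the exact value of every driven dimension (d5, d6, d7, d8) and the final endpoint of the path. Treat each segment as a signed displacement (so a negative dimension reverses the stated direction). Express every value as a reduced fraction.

Apply edit: d1 := 13/2
  d5 = d2/4 = 7/4
  d6 = d5*4 = 7
  d7 = d2 + d1 + d3 = 29/2
  d8 = d5*2 = 7/2
Walk from origin (0, 0):
  seg 1: down by d1 = 13/2 → (0, -13/2)
  seg 2: left by d7 = 29/2 → (-29/2, -13/2)
  seg 3: left by d6 = 7 → (-43/2, -13/2)
  seg 4: up by d6 = 7 → (-43/2, 1/2)
  seg 5: right by d6 = 7 → (-29/2, 1/2)
  seg 6: up by d4 = 15 → (-29/2, 31/2)

d5 = 7/4
d6 = 7
d7 = 29/2
d8 = 7/2
endpoint = (-29/2, 31/2)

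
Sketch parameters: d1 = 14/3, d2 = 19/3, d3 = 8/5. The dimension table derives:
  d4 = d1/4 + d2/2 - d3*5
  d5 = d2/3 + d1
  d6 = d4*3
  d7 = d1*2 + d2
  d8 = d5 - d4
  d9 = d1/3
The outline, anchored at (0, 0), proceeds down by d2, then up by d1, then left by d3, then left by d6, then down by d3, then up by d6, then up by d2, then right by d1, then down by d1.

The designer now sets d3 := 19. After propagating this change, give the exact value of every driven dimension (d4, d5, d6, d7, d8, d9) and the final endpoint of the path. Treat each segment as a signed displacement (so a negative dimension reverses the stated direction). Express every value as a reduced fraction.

Apply edit: d3 := 19
  d4 = d1/4 + d2/2 - d3*5 = -272/3
  d5 = d2/3 + d1 = 61/9
  d6 = d4*3 = -272
  d7 = d1*2 + d2 = 47/3
  d8 = d5 - d4 = 877/9
  d9 = d1/3 = 14/9
Walk from origin (0, 0):
  seg 1: down by d2 = 19/3 → (0, -19/3)
  seg 2: up by d1 = 14/3 → (0, -5/3)
  seg 3: left by d3 = 19 → (-19, -5/3)
  seg 4: left by d6 = -272 → (253, -5/3)
  seg 5: down by d3 = 19 → (253, -62/3)
  seg 6: up by d6 = -272 → (253, -878/3)
  seg 7: up by d2 = 19/3 → (253, -859/3)
  seg 8: right by d1 = 14/3 → (773/3, -859/3)
  seg 9: down by d1 = 14/3 → (773/3, -291)

d4 = -272/3
d5 = 61/9
d6 = -272
d7 = 47/3
d8 = 877/9
d9 = 14/9
endpoint = (773/3, -291)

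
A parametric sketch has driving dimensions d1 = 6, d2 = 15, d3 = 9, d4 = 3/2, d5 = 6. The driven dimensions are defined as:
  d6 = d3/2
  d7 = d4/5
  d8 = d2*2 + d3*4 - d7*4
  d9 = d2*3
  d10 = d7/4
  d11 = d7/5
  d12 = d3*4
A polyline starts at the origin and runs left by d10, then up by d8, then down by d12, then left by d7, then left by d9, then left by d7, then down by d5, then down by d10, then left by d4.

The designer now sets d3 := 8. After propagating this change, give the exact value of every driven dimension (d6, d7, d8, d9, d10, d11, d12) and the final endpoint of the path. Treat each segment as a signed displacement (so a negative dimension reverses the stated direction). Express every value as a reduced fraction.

Apply edit: d3 := 8
  d6 = d3/2 = 4
  d7 = d4/5 = 3/10
  d8 = d2*2 + d3*4 - d7*4 = 304/5
  d9 = d2*3 = 45
  d10 = d7/4 = 3/40
  d11 = d7/5 = 3/50
  d12 = d3*4 = 32
Walk from origin (0, 0):
  seg 1: left by d10 = 3/40 → (-3/40, 0)
  seg 2: up by d8 = 304/5 → (-3/40, 304/5)
  seg 3: down by d12 = 32 → (-3/40, 144/5)
  seg 4: left by d7 = 3/10 → (-3/8, 144/5)
  seg 5: left by d9 = 45 → (-363/8, 144/5)
  seg 6: left by d7 = 3/10 → (-1827/40, 144/5)
  seg 7: down by d5 = 6 → (-1827/40, 114/5)
  seg 8: down by d10 = 3/40 → (-1827/40, 909/40)
  seg 9: left by d4 = 3/2 → (-1887/40, 909/40)

d6 = 4
d7 = 3/10
d8 = 304/5
d9 = 45
d10 = 3/40
d11 = 3/50
d12 = 32
endpoint = (-1887/40, 909/40)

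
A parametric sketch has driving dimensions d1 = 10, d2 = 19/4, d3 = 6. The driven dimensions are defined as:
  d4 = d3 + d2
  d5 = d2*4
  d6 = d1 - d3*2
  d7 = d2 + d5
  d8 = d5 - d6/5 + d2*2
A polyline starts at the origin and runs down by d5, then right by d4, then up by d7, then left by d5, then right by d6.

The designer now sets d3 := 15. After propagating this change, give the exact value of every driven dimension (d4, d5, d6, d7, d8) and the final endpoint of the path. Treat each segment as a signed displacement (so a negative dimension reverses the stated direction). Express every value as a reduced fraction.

d4 = 79/4
d5 = 19
d6 = -20
d7 = 95/4
d8 = 65/2
endpoint = (-77/4, 19/4)

Apply edit: d3 := 15
  d4 = d3 + d2 = 79/4
  d5 = d2*4 = 19
  d6 = d1 - d3*2 = -20
  d7 = d2 + d5 = 95/4
  d8 = d5 - d6/5 + d2*2 = 65/2
Walk from origin (0, 0):
  seg 1: down by d5 = 19 → (0, -19)
  seg 2: right by d4 = 79/4 → (79/4, -19)
  seg 3: up by d7 = 95/4 → (79/4, 19/4)
  seg 4: left by d5 = 19 → (3/4, 19/4)
  seg 5: right by d6 = -20 → (-77/4, 19/4)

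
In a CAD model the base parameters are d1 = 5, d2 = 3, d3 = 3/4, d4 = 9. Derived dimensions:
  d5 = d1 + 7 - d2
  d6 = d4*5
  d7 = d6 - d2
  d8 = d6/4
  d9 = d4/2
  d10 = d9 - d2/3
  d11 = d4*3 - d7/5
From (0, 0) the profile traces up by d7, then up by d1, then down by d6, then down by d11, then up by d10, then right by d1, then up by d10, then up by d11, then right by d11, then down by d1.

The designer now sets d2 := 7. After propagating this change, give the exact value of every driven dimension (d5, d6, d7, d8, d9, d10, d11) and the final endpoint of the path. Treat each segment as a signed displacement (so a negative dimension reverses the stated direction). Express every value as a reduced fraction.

Apply edit: d2 := 7
  d5 = d1 + 7 - d2 = 5
  d6 = d4*5 = 45
  d7 = d6 - d2 = 38
  d8 = d6/4 = 45/4
  d9 = d4/2 = 9/2
  d10 = d9 - d2/3 = 13/6
  d11 = d4*3 - d7/5 = 97/5
Walk from origin (0, 0):
  seg 1: up by d7 = 38 → (0, 38)
  seg 2: up by d1 = 5 → (0, 43)
  seg 3: down by d6 = 45 → (0, -2)
  seg 4: down by d11 = 97/5 → (0, -107/5)
  seg 5: up by d10 = 13/6 → (0, -577/30)
  seg 6: right by d1 = 5 → (5, -577/30)
  seg 7: up by d10 = 13/6 → (5, -256/15)
  seg 8: up by d11 = 97/5 → (5, 7/3)
  seg 9: right by d11 = 97/5 → (122/5, 7/3)
  seg 10: down by d1 = 5 → (122/5, -8/3)

d5 = 5
d6 = 45
d7 = 38
d8 = 45/4
d9 = 9/2
d10 = 13/6
d11 = 97/5
endpoint = (122/5, -8/3)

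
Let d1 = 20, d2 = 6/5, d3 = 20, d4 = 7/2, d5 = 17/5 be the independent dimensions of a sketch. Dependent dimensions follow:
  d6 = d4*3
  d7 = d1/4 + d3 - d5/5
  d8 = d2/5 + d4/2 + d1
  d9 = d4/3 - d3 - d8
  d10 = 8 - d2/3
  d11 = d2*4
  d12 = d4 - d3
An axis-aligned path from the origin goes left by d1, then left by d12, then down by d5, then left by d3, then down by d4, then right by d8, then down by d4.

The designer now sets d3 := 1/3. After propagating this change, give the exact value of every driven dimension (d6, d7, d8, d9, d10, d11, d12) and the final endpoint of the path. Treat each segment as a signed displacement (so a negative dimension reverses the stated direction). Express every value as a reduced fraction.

Apply edit: d3 := 1/3
  d6 = d4*3 = 21/2
  d7 = d1/4 + d3 - d5/5 = 349/75
  d8 = d2/5 + d4/2 + d1 = 2199/100
  d9 = d4/3 - d3 - d8 = -6347/300
  d10 = 8 - d2/3 = 38/5
  d11 = d2*4 = 24/5
  d12 = d4 - d3 = 19/6
Walk from origin (0, 0):
  seg 1: left by d1 = 20 → (-20, 0)
  seg 2: left by d12 = 19/6 → (-139/6, 0)
  seg 3: down by d5 = 17/5 → (-139/6, -17/5)
  seg 4: left by d3 = 1/3 → (-47/2, -17/5)
  seg 5: down by d4 = 7/2 → (-47/2, -69/10)
  seg 6: right by d8 = 2199/100 → (-151/100, -69/10)
  seg 7: down by d4 = 7/2 → (-151/100, -52/5)

d6 = 21/2
d7 = 349/75
d8 = 2199/100
d9 = -6347/300
d10 = 38/5
d11 = 24/5
d12 = 19/6
endpoint = (-151/100, -52/5)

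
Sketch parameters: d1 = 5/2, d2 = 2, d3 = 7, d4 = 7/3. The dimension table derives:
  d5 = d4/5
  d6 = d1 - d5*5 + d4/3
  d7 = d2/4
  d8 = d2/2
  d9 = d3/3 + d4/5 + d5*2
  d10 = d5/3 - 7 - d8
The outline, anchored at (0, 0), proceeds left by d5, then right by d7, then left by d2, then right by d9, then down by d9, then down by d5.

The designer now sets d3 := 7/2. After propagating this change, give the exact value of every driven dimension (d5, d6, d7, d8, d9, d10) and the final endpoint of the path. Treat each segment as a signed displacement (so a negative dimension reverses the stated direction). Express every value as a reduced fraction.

d5 = 7/15
d6 = 17/18
d7 = 1/2
d8 = 1
d9 = 77/30
d10 = -353/45
endpoint = (3/5, -91/30)

Apply edit: d3 := 7/2
  d5 = d4/5 = 7/15
  d6 = d1 - d5*5 + d4/3 = 17/18
  d7 = d2/4 = 1/2
  d8 = d2/2 = 1
  d9 = d3/3 + d4/5 + d5*2 = 77/30
  d10 = d5/3 - 7 - d8 = -353/45
Walk from origin (0, 0):
  seg 1: left by d5 = 7/15 → (-7/15, 0)
  seg 2: right by d7 = 1/2 → (1/30, 0)
  seg 3: left by d2 = 2 → (-59/30, 0)
  seg 4: right by d9 = 77/30 → (3/5, 0)
  seg 5: down by d9 = 77/30 → (3/5, -77/30)
  seg 6: down by d5 = 7/15 → (3/5, -91/30)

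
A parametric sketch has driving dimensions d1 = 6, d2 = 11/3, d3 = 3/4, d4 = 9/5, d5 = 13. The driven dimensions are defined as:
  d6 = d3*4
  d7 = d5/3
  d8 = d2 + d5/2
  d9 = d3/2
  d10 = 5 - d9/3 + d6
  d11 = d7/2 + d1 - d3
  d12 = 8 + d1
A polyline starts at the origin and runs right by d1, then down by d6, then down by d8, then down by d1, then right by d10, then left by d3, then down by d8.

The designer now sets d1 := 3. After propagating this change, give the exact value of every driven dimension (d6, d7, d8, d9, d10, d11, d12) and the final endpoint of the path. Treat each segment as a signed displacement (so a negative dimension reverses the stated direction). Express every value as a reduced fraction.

d6 = 3
d7 = 13/3
d8 = 61/6
d9 = 3/8
d10 = 63/8
d11 = 53/12
d12 = 11
endpoint = (81/8, -79/3)

Apply edit: d1 := 3
  d6 = d3*4 = 3
  d7 = d5/3 = 13/3
  d8 = d2 + d5/2 = 61/6
  d9 = d3/2 = 3/8
  d10 = 5 - d9/3 + d6 = 63/8
  d11 = d7/2 + d1 - d3 = 53/12
  d12 = 8 + d1 = 11
Walk from origin (0, 0):
  seg 1: right by d1 = 3 → (3, 0)
  seg 2: down by d6 = 3 → (3, -3)
  seg 3: down by d8 = 61/6 → (3, -79/6)
  seg 4: down by d1 = 3 → (3, -97/6)
  seg 5: right by d10 = 63/8 → (87/8, -97/6)
  seg 6: left by d3 = 3/4 → (81/8, -97/6)
  seg 7: down by d8 = 61/6 → (81/8, -79/3)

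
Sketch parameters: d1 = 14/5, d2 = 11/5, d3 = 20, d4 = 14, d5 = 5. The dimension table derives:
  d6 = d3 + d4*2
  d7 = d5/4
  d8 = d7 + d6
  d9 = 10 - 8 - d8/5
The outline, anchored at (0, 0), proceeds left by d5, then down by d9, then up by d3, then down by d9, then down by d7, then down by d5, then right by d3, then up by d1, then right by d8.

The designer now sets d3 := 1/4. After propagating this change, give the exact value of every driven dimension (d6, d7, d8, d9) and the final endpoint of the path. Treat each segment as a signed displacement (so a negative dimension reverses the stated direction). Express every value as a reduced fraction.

Apply edit: d3 := 1/4
  d6 = d3 + d4*2 = 113/4
  d7 = d5/4 = 5/4
  d8 = d7 + d6 = 59/2
  d9 = 10 - 8 - d8/5 = -39/10
Walk from origin (0, 0):
  seg 1: left by d5 = 5 → (-5, 0)
  seg 2: down by d9 = -39/10 → (-5, 39/10)
  seg 3: up by d3 = 1/4 → (-5, 83/20)
  seg 4: down by d9 = -39/10 → (-5, 161/20)
  seg 5: down by d7 = 5/4 → (-5, 34/5)
  seg 6: down by d5 = 5 → (-5, 9/5)
  seg 7: right by d3 = 1/4 → (-19/4, 9/5)
  seg 8: up by d1 = 14/5 → (-19/4, 23/5)
  seg 9: right by d8 = 59/2 → (99/4, 23/5)

d6 = 113/4
d7 = 5/4
d8 = 59/2
d9 = -39/10
endpoint = (99/4, 23/5)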